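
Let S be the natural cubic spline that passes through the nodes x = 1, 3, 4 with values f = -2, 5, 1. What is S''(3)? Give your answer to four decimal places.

-7.5000

With σ_i denoting the second derivative at x_i, h_i = 2, 1, and Δ_i = (y_(i+1) − y_i)/h_i = 7/2, -4:
  2·σ_0 + 6·σ_1 + 1·σ_2 = 6(Δ_1 - Δ_0) = -45
Natural end conditions: σ_0 = σ_2 = 0.
Hence σ_0 = 0, σ_1 = -15/2, σ_2 = 0.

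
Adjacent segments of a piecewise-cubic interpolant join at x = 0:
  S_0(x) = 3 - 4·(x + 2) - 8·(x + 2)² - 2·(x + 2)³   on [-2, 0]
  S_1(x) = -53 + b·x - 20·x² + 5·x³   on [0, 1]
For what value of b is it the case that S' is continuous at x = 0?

S_0'(x) = -4 - 16·(x + 2) - 6·(x + 2)², so S_0'(0) = -60. On the right, S_1'(0) = b, so b = -60.

-60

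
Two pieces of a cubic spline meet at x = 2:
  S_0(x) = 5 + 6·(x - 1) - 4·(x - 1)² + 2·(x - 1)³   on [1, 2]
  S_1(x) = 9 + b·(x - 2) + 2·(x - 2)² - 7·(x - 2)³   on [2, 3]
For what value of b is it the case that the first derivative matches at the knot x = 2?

4

S_0'(x) = 6 - 8·(x - 1) + 6·(x - 1)², so S_0'(2) = 4. On the right, S_1'(2) = b, so b = 4.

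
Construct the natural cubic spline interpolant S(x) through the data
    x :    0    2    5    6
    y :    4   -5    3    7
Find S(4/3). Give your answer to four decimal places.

-3.1128

With σ_i denoting the second derivative at x_i, h_i = 2, 3, 1, and Δ_i = (y_(i+1) − y_i)/h_i = -9/2, 8/3, 4:
  2·σ_0 + 10·σ_1 + 3·σ_2 = 6(Δ_1 - Δ_0) = 43
  3·σ_1 + 8·σ_2 + 1·σ_3 = 6(Δ_2 - Δ_1) = 8
Natural end conditions: σ_0 = σ_3 = 0.
Forward elimination and back-substitution give σ_0 = 0, σ_1 = 320/71, σ_2 = -49/71, σ_3 = 0.
On [0, 2], S(x) = 4 - 2557/426·x + 0·x² + 80/213·x³.
With x = 4/3: S(4/3) = -17902/5751.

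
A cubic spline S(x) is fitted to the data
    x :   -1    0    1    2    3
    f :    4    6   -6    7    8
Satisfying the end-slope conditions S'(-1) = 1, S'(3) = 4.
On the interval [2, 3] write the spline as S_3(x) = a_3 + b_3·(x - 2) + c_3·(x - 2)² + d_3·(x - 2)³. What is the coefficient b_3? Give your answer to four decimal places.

Let σ_i = S''(x_i). Step sizes h_i = 1, 1, 1, 1; slopes of the chords Δ_i = (y_(i+1) - y_i)/h_i = 2, -12, 13, 1.
  1·σ_0 + 4·σ_1 + 1·σ_2 = 6(Δ_1 - Δ_0) = -84
  1·σ_1 + 4·σ_2 + 1·σ_3 = 6(Δ_2 - Δ_1) = 150
  1·σ_2 + 4·σ_3 + 1·σ_4 = 6(Δ_3 - Δ_2) = -72
Clamped end conditions give two more equations: 2h_0·σ_0 + h_0·σ_1 = 6(Δ_0 - S'(-1)) = 6 and h_3·σ_3 + 2h_3·σ_4 = 6(S'(3) - Δ_3) = 18.
Solving: σ_0 = 663/28, σ_1 = -579/14, σ_2 = 231/4, σ_3 = -555/14, σ_4 = 807/28.
On [2, 3], with S_3(x) = a_3 + b_3·(x - 2) + c_3·(x - 2)² + d_3·(x - 2)³: c_3 = σ_3/2 = -555/28, d_3 = (σ_4 - σ_3)/(6h_3) = 639/56, b_3 = Δ_3 - h_3(2σ_3 + σ_4)/6 = 527/56.

9.4107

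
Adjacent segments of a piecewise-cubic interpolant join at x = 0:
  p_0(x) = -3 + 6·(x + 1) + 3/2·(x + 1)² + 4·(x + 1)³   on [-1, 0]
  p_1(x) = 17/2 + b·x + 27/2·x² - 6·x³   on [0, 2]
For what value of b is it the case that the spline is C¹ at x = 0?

p_0'(x) = 6 + 3·(x + 1) + 12·(x + 1)², so p_0'(0) = 21. On the right, p_1'(0) = b, so b = 21.

21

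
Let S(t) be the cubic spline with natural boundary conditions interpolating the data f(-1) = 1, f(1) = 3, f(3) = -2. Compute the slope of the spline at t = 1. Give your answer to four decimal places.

-0.7500

Write m_i for S''(x_i). With h_i = 2, 2 and divided differences Δ_i = 1, -5/2, the continuity of S' gives the tridiagonal system
  2·m_0 + 8·m_1 + 2·m_2 = 6(Δ_1 - Δ_0) = -21
Natural end conditions: m_0 = m_2 = 0.
Solving: m_0 = 0, m_1 = -21/8, m_2 = 0.
On [1, 3], S'(t) = b_1 + 2c_1·(t - 1) + 3d_1·(t - 1)² with b_1 = Δ_1 - h_1(2m_1 + m_2)/6 = -3/4, c_1 = m_1/2 = -21/16, d_1 = (m_2 - m_1)/(6h_1) = 7/32. So S'(1) = -3/4.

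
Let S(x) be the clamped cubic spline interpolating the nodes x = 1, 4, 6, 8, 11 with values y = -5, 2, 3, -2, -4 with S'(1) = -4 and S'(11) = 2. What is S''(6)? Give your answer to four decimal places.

-1.6500

Write m_i for S''(x_i). With h_i = 3, 2, 2, 3 and divided differences Δ_i = 7/3, 1/2, -5/2, -2/3, the continuity of S' gives the tridiagonal system
  3·m_0 + 10·m_1 + 2·m_2 = 6(Δ_1 - Δ_0) = -11
  2·m_1 + 8·m_2 + 2·m_3 = 6(Δ_2 - Δ_1) = -18
  2·m_2 + 10·m_3 + 3·m_4 = 6(Δ_3 - Δ_2) = 11
Clamped end conditions give two more equations: 2h_0·m_0 + h_0·m_1 = 6(Δ_0 - S'(1)) = 38 and h_3·m_3 + 2h_3·m_4 = 6(S'(11) - Δ_3) = 16.
Solving the tridiagonal system: m_0 = 4031/510, m_1 = -267/85, m_2 = -33/20, m_3 = 63/85, m_4 = 1171/510.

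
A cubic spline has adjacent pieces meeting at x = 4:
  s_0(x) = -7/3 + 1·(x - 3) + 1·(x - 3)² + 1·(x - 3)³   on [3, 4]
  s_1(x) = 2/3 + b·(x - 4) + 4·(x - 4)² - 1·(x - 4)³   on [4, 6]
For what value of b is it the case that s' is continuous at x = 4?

6

s_0'(x) = 1 + 2·(x - 3) + 3·(x - 3)², so s_0'(4) = 6. On the right, s_1'(4) = b, so b = 6.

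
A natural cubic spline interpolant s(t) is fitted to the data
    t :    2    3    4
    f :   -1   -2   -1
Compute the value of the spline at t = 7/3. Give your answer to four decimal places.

-1.4815

Write σ_i for s''(x_i). With h_i = 1, 1 and divided differences Δ_i = -1, 1, the continuity of s' gives the tridiagonal system
  1·σ_0 + 4·σ_1 + 1·σ_2 = 6(Δ_1 - Δ_0) = 12
Natural end conditions: σ_0 = σ_2 = 0.
Forward elimination and back-substitution give σ_0 = 0, σ_1 = 3, σ_2 = 0.
On [2, 3], s(t) = -1 - 3/2·(t - 2) + 0·(t - 2)² + 1/2·(t - 2)³.
With (t - 2) = 1/3: s(7/3) = -40/27.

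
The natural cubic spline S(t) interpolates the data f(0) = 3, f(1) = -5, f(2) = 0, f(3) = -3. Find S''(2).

With m_i denoting the second derivative at x_i, h_i = 1, 1, 1, and Δ_i = (y_(i+1) − y_i)/h_i = -8, 5, -3:
  1·m_0 + 4·m_1 + 1·m_2 = 6(Δ_1 - Δ_0) = 78
  1·m_1 + 4·m_2 + 1·m_3 = 6(Δ_2 - Δ_1) = -48
Natural end conditions: m_0 = m_3 = 0.
Hence m_0 = 0, m_1 = 24, m_2 = -18, m_3 = 0.

-18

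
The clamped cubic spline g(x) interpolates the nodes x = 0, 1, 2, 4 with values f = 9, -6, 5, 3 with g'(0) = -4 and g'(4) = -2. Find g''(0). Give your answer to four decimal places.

With m_i denoting the second derivative at x_i, h_i = 1, 1, 2, and Δ_i = (y_(i+1) − y_i)/h_i = -15, 11, -1:
  1·m_0 + 4·m_1 + 1·m_2 = 6(Δ_1 - Δ_0) = 156
  1·m_1 + 6·m_2 + 2·m_3 = 6(Δ_2 - Δ_1) = -72
Clamped end conditions give two more equations: 2h_0·m_0 + h_0·m_1 = 6(Δ_0 - g'(0)) = -66 and h_2·m_2 + 2h_2·m_3 = 6(g'(4) - Δ_2) = -6.
Solving the tridiagonal system: m_0 = -701/11, m_1 = 676/11, m_2 = -287/11, m_3 = 127/11.

-63.7273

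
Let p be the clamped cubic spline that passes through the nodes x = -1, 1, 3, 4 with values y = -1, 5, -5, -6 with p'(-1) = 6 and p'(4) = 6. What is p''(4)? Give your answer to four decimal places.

19.5652

With σ_i denoting the second derivative at x_i, h_i = 2, 2, 1, and Δ_i = (y_(i+1) − y_i)/h_i = 3, -5, -1:
  2·σ_0 + 8·σ_1 + 2·σ_2 = 6(Δ_1 - Δ_0) = -48
  2·σ_1 + 6·σ_2 + 1·σ_3 = 6(Δ_2 - Δ_1) = 24
Clamped end conditions give two more equations: 2h_0·σ_0 + h_0·σ_1 = 6(Δ_0 - p'(-1)) = -18 and h_2·σ_2 + 2h_2·σ_3 = 6(p'(4) - Δ_2) = 42.
Solving the tridiagonal system: σ_0 = -30/23, σ_1 = -147/23, σ_2 = 66/23, σ_3 = 450/23.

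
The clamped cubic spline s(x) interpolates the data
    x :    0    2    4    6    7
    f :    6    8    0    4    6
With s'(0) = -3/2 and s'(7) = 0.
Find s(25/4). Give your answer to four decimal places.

Put σ_i = s'' at the i-th knot. Here h = (2, 2, 2, 1) and Δ = (1, -4, 2, 2), so the interior equations h_(i-1)·σ_(i-1) + 2(h_(i-1)+h_i)·σ_i + h_i·σ_(i+1) = 6(Δ_i − Δ_(i-1)) read
  2·σ_0 + 8·σ_1 + 2·σ_2 = 6(Δ_1 - Δ_0) = -30
  2·σ_1 + 8·σ_2 + 2·σ_3 = 6(Δ_2 - Δ_1) = 36
  2·σ_2 + 6·σ_3 + 1·σ_4 = 6(Δ_3 - Δ_2) = 0
Clamped end conditions give two more equations: 2h_0·σ_0 + h_0·σ_1 = 6(Δ_0 - s'(0)) = 15 and h_3·σ_3 + 2h_3·σ_4 = 6(s'(7) - Δ_3) = -12.
Forward elimination and back-substitution give σ_0 = 1269/172, σ_1 = -312/43, σ_2 = 1143/172, σ_3 = -57/43, σ_4 = -459/86.
On [6, 7], s(x) = 4 + 573/172·(x - 6) - 57/86·(x - 6)² - 115/172·(x - 6)³.
With (x - 6) = 1/4: s(25/4) = 52629/11008.

4.7810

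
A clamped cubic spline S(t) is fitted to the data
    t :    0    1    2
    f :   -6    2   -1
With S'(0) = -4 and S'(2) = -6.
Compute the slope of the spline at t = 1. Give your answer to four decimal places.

Write σ_i for S''(x_i). With h_i = 1, 1 and divided differences Δ_i = 8, -3, the continuity of S' gives the tridiagonal system
  1·σ_0 + 4·σ_1 + 1·σ_2 = 6(Δ_1 - Δ_0) = -66
Clamped end conditions give two more equations: 2h_0·σ_0 + h_0·σ_1 = 6(Δ_0 - S'(0)) = 72 and h_1·σ_1 + 2h_1·σ_2 = 6(S'(2) - Δ_1) = -18.
Forward elimination and back-substitution give σ_0 = 103/2, σ_1 = -31, σ_2 = 13/2.
On [1, 2], S'(t) = b_1 + 2c_1·(t - 1) + 3d_1·(t - 1)² with b_1 = Δ_1 - h_1(2σ_1 + σ_2)/6 = 25/4, c_1 = σ_1/2 = -31/2, d_1 = (σ_2 - σ_1)/(6h_1) = 25/4. So S'(1) = 25/4.

6.2500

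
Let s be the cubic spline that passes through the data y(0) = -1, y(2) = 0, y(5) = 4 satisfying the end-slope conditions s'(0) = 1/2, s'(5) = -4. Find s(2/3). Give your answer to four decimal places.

-0.8741

With M_i denoting the second derivative at x_i, h_i = 2, 3, and Δ_i = (y_(i+1) − y_i)/h_i = 1/2, 4/3:
  2·M_0 + 10·M_1 + 3·M_2 = 6(Δ_1 - Δ_0) = 5
Clamped end conditions give two more equations: 2h_0·M_0 + h_0·M_1 = 6(Δ_0 - s'(0)) = 0 and h_1·M_1 + 2h_1·M_2 = 6(s'(5) - Δ_1) = -32.
Hence M_0 = -7/5, M_1 = 14/5, M_2 = -101/15.
On [0, 2], s(x) = -1 + 1/2·x - 7/10·x² + 7/20·x³.
With x = 2/3: s(2/3) = -118/135.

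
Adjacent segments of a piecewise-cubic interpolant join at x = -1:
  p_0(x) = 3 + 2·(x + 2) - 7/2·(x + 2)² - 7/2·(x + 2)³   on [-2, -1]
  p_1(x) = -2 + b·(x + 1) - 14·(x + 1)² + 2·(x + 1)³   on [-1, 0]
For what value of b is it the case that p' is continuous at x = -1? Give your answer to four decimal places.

-15.5000

p_0'(x) = 2 - 7·(x + 2) - 21/2·(x + 2)², so p_0'(-1) = -31/2. On the right, p_1'(-1) = b, so b = -31/2.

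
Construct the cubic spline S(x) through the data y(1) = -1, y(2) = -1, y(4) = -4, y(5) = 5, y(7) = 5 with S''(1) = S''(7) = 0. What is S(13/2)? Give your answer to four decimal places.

Put M_i = S'' at the i-th knot. Here h = (1, 2, 1, 2) and Δ = (0, -3/2, 9, 0), so the interior equations h_(i-1)·M_(i-1) + 2(h_(i-1)+h_i)·M_i + h_i·M_(i+1) = 6(Δ_i − Δ_(i-1)) read
  1·M_0 + 6·M_1 + 2·M_2 = 6(Δ_1 - Δ_0) = -9
  2·M_1 + 6·M_2 + 1·M_3 = 6(Δ_2 - Δ_1) = 63
  1·M_2 + 6·M_3 + 2·M_4 = 6(Δ_3 - Δ_2) = -54
Natural end conditions: M_0 = M_4 = 0.
Hence M_0 = 0, M_1 = -393/62, M_2 = 450/31, M_3 = -354/31, M_4 = 0.
On [5, 7], S(x) = 5 + 236/31·(x - 5) - 177/31·(x - 5)² + 59/62·(x - 5)³.
With (x - 5) = 3/2: S(13/2) = 3365/496.

6.7843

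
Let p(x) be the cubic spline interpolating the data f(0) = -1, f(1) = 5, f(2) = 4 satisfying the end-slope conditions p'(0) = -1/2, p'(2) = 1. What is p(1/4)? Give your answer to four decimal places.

-0.3027

Write σ_i for p''(x_i). With h_i = 1, 1 and divided differences Δ_i = 6, -1, the continuity of p' gives the tridiagonal system
  1·σ_0 + 4·σ_1 + 1·σ_2 = 6(Δ_1 - Δ_0) = -42
Clamped end conditions give two more equations: 2h_0·σ_0 + h_0·σ_1 = 6(Δ_0 - p'(0)) = 39 and h_1·σ_1 + 2h_1·σ_2 = 6(p'(2) - Δ_1) = 12.
Solving: σ_0 = 123/4, σ_1 = -45/2, σ_2 = 69/4.
On [0, 1], p(x) = -1 - 1/2·x + 123/8·x² - 71/8·x³.
With x = 1/4: p(1/4) = -155/512.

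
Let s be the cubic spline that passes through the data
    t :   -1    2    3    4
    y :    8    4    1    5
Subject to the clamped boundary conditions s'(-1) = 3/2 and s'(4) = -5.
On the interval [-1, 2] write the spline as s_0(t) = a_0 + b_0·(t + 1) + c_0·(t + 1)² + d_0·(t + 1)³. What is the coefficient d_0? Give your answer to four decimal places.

-0.1271

Let σ_i = s''(x_i). Step sizes h_i = 3, 1, 1; slopes of the chords Δ_i = (y_(i+1) - y_i)/h_i = -4/3, -3, 4.
  3·σ_0 + 8·σ_1 + 1·σ_2 = 6(Δ_1 - Δ_0) = -10
  1·σ_1 + 4·σ_2 + 1·σ_3 = 6(Δ_2 - Δ_1) = 42
Clamped end conditions give two more equations: 2h_0·σ_0 + h_0·σ_1 = 6(Δ_0 - s'(-1)) = -17 and h_2·σ_2 + 2h_2·σ_3 = 6(s'(4) - Δ_2) = -54.
Solving the tridiagonal system: σ_0 = -98/87, σ_1 = -99/29, σ_2 = 600/29, σ_3 = -1083/29.
On [-1, 2], with s_0(t) = a_0 + b_0·(t + 1) + c_0·(t + 1)² + d_0·(t + 1)³: c_0 = σ_0/2 = -49/87, d_0 = (σ_1 - σ_0)/(6h_0) = -199/1566, b_0 = Δ_0 - h_0(2σ_0 + σ_1)/6 = 3/2.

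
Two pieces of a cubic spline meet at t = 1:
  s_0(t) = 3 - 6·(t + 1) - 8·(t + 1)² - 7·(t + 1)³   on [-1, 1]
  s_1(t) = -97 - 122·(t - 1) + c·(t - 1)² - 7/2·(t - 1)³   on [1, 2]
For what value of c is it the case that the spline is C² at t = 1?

-50

s_0''(t) = -16 - 42·(t + 1), so s_0''(1) = -100. On the right, s_1''(1) = 2c, so c = -50.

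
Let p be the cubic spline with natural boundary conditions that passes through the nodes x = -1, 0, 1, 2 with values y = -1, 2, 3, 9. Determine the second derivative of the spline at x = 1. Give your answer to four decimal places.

8.8000

Let σ_i = p''(x_i). Step sizes h_i = 1, 1, 1; slopes of the chords Δ_i = (y_(i+1) - y_i)/h_i = 3, 1, 6.
  1·σ_0 + 4·σ_1 + 1·σ_2 = 6(Δ_1 - Δ_0) = -12
  1·σ_1 + 4·σ_2 + 1·σ_3 = 6(Δ_2 - Δ_1) = 30
Natural end conditions: σ_0 = σ_3 = 0.
Forward elimination and back-substitution give σ_0 = 0, σ_1 = -26/5, σ_2 = 44/5, σ_3 = 0.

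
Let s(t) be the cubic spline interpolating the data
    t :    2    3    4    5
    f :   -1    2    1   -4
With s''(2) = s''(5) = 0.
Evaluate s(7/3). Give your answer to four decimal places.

0.2370

With M_i denoting the second derivative at x_i, h_i = 1, 1, 1, and Δ_i = (y_(i+1) − y_i)/h_i = 3, -1, -5:
  1·M_0 + 4·M_1 + 1·M_2 = 6(Δ_1 - Δ_0) = -24
  1·M_1 + 4·M_2 + 1·M_3 = 6(Δ_2 - Δ_1) = -24
Natural end conditions: M_0 = M_3 = 0.
Hence M_0 = 0, M_1 = -24/5, M_2 = -24/5, M_3 = 0.
On [2, 3], s(t) = -1 + 19/5·(t - 2) + 0·(t - 2)² - 4/5·(t - 2)³.
With (t - 2) = 1/3: s(7/3) = 32/135.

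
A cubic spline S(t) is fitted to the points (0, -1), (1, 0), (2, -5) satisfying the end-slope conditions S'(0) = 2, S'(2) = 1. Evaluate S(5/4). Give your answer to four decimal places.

-1.3555

With m_i denoting the second derivative at x_i, h_i = 1, 1, and Δ_i = (y_(i+1) − y_i)/h_i = 1, -5:
  1·m_0 + 4·m_1 + 1·m_2 = 6(Δ_1 - Δ_0) = -36
Clamped end conditions give two more equations: 2h_0·m_0 + h_0·m_1 = 6(Δ_0 - S'(0)) = -6 and h_1·m_1 + 2h_1·m_2 = 6(S'(2) - Δ_1) = 36.
Hence m_0 = 11/2, m_1 = -17, m_2 = 53/2.
On [1, 2], S(t) = 0 - 15/4·(t - 1) - 17/2·(t - 1)² + 29/4·(t - 1)³.
With (t - 1) = 1/4: S(5/4) = -347/256.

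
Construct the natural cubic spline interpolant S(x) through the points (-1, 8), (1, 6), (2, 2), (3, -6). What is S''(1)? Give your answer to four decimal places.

Put M_i = S'' at the i-th knot. Here h = (2, 1, 1) and Δ = (-1, -4, -8), so the interior equations h_(i-1)·M_(i-1) + 2(h_(i-1)+h_i)·M_i + h_i·M_(i+1) = 6(Δ_i − Δ_(i-1)) read
  2·M_0 + 6·M_1 + 1·M_2 = 6(Δ_1 - Δ_0) = -18
  1·M_1 + 4·M_2 + 1·M_3 = 6(Δ_2 - Δ_1) = -24
Natural end conditions: M_0 = M_3 = 0.
Solving the tridiagonal system: M_0 = 0, M_1 = -48/23, M_2 = -126/23, M_3 = 0.

-2.0870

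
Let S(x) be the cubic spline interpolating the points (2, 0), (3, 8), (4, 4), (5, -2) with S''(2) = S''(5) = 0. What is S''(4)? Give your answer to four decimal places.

1.6000

Let m_i = S''(x_i). Step sizes h_i = 1, 1, 1; slopes of the chords Δ_i = (y_(i+1) - y_i)/h_i = 8, -4, -6.
  1·m_0 + 4·m_1 + 1·m_2 = 6(Δ_1 - Δ_0) = -72
  1·m_1 + 4·m_2 + 1·m_3 = 6(Δ_2 - Δ_1) = -12
Natural end conditions: m_0 = m_3 = 0.
Hence m_0 = 0, m_1 = -92/5, m_2 = 8/5, m_3 = 0.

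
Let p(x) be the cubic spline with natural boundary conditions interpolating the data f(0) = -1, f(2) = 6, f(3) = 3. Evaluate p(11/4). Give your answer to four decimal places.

Let M_i = p''(x_i). Step sizes h_i = 2, 1; slopes of the chords Δ_i = (y_(i+1) - y_i)/h_i = 7/2, -3.
  2·M_0 + 6·M_1 + 1·M_2 = 6(Δ_1 - Δ_0) = -39
Natural end conditions: M_0 = M_2 = 0.
Solving: M_0 = 0, M_1 = -13/2, M_2 = 0.
On [2, 3], p(x) = 6 - 5/6·(x - 2) - 13/4·(x - 2)² + 13/12·(x - 2)³.
With (x - 2) = 3/4: p(11/4) = 1025/256.

4.0039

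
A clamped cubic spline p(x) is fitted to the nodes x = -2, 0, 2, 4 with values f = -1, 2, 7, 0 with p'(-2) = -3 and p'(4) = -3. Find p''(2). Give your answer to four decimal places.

-5.5000

Let M_i = p''(x_i). Step sizes h_i = 2, 2, 2; slopes of the chords Δ_i = (y_(i+1) - y_i)/h_i = 3/2, 5/2, -7/2.
  2·M_0 + 8·M_1 + 2·M_2 = 6(Δ_1 - Δ_0) = 6
  2·M_1 + 8·M_2 + 2·M_3 = 6(Δ_2 - Δ_1) = -36
Clamped end conditions give two more equations: 2h_0·M_0 + h_0·M_1 = 6(Δ_0 - p'(-2)) = 27 and h_2·M_2 + 2h_2·M_3 = 6(p'(4) - Δ_2) = 3.
Solving the tridiagonal system: M_0 = 13/2, M_1 = 1/2, M_2 = -11/2, M_3 = 7/2.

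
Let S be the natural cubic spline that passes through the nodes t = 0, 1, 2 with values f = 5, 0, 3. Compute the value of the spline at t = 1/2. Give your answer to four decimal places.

With σ_i denoting the second derivative at x_i, h_i = 1, 1, and Δ_i = (y_(i+1) − y_i)/h_i = -5, 3:
  1·σ_0 + 4·σ_1 + 1·σ_2 = 6(Δ_1 - Δ_0) = 48
Natural end conditions: σ_0 = σ_2 = 0.
Solving the tridiagonal system: σ_0 = 0, σ_1 = 12, σ_2 = 0.
On [0, 1], S(t) = 5 - 7·t + 0·t² + 2·t³.
With t = 1/2: S(1/2) = 7/4.

1.7500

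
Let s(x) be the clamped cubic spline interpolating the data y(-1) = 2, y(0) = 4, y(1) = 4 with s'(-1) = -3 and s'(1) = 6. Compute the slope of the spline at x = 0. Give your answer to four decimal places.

Let M_i = s''(x_i). Step sizes h_i = 1, 1; slopes of the chords Δ_i = (y_(i+1) - y_i)/h_i = 2, 0.
  1·M_0 + 4·M_1 + 1·M_2 = 6(Δ_1 - Δ_0) = -12
Clamped end conditions give two more equations: 2h_0·M_0 + h_0·M_1 = 6(Δ_0 - s'(-1)) = 30 and h_1·M_1 + 2h_1·M_2 = 6(s'(1) - Δ_1) = 36.
Forward elimination and back-substitution give M_0 = 45/2, M_1 = -15, M_2 = 51/2.
On [0, 1], s'(x) = b_1 + 2c_1·x + 3d_1·x² with b_1 = Δ_1 - h_1(2M_1 + M_2)/6 = 3/4, c_1 = M_1/2 = -15/2, d_1 = (M_2 - M_1)/(6h_1) = 27/4. So s'(0) = 3/4.

0.7500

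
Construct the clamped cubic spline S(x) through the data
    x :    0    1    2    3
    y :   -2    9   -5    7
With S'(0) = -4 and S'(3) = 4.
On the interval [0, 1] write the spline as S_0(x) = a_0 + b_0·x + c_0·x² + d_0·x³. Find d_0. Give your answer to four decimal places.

Write m_i for S''(x_i). With h_i = 1, 1, 1 and divided differences Δ_i = 11, -14, 12, the continuity of S' gives the tridiagonal system
  1·m_0 + 4·m_1 + 1·m_2 = 6(Δ_1 - Δ_0) = -150
  1·m_1 + 4·m_2 + 1·m_3 = 6(Δ_2 - Δ_1) = 156
Clamped end conditions give two more equations: 2h_0·m_0 + h_0·m_1 = 6(Δ_0 - S'(0)) = 90 and h_2·m_2 + 2h_2·m_3 = 6(S'(3) - Δ_2) = -48.
Hence m_0 = 250/3, m_1 = -230/3, m_2 = 220/3, m_3 = -182/3.
On [0, 1], with S_0(x) = a_0 + b_0·x + c_0·x² + d_0·x³: c_0 = m_0/2 = 125/3, d_0 = (m_1 - m_0)/(6h_0) = -80/3, b_0 = Δ_0 - h_0(2m_0 + m_1)/6 = -4.

-26.6667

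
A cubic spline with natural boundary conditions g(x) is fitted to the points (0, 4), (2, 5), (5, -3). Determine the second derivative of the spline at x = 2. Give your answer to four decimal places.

Write m_i for g''(x_i). With h_i = 2, 3 and divided differences Δ_i = 1/2, -8/3, the continuity of g' gives the tridiagonal system
  2·m_0 + 10·m_1 + 3·m_2 = 6(Δ_1 - Δ_0) = -19
Natural end conditions: m_0 = m_2 = 0.
Forward elimination and back-substitution give m_0 = 0, m_1 = -19/10, m_2 = 0.

-1.9000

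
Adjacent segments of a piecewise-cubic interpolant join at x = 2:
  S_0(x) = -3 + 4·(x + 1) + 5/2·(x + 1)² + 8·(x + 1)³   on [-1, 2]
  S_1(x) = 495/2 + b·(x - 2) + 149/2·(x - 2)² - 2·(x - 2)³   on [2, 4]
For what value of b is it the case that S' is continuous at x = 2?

S_0'(x) = 4 + 5·(x + 1) + 24·(x + 1)², so S_0'(2) = 235. On the right, S_1'(2) = b, so b = 235.

235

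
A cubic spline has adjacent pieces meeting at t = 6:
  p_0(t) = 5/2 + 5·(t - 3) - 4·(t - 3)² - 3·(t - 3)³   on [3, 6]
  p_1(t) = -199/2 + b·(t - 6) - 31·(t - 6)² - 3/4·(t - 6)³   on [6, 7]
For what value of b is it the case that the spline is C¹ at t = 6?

-100

p_0'(t) = 5 - 8·(t - 3) - 9·(t - 3)², so p_0'(6) = -100. On the right, p_1'(6) = b, so b = -100.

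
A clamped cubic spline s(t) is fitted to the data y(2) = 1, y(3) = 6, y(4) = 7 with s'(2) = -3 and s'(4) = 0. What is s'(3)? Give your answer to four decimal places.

With M_i denoting the second derivative at x_i, h_i = 1, 1, and Δ_i = (y_(i+1) − y_i)/h_i = 5, 1:
  1·M_0 + 4·M_1 + 1·M_2 = 6(Δ_1 - Δ_0) = -24
Clamped end conditions give two more equations: 2h_0·M_0 + h_0·M_1 = 6(Δ_0 - s'(2)) = 48 and h_1·M_1 + 2h_1·M_2 = 6(s'(4) - Δ_1) = -6.
Forward elimination and back-substitution give M_0 = 63/2, M_1 = -15, M_2 = 9/2.
On [3, 4], s'(t) = b_1 + 2c_1·(t - 3) + 3d_1·(t - 3)² with b_1 = Δ_1 - h_1(2M_1 + M_2)/6 = 21/4, c_1 = M_1/2 = -15/2, d_1 = (M_2 - M_1)/(6h_1) = 13/4. So s'(3) = 21/4.

5.2500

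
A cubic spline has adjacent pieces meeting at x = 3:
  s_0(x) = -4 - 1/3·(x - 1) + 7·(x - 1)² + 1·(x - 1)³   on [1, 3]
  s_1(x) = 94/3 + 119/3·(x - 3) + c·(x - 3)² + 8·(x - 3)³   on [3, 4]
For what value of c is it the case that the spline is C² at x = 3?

13

s_0''(x) = 14 + 6·(x - 1), so s_0''(3) = 26. On the right, s_1''(3) = 2c, so c = 13.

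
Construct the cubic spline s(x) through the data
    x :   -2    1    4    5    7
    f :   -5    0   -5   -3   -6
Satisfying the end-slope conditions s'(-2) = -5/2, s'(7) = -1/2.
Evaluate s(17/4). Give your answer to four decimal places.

With m_i denoting the second derivative at x_i, h_i = 3, 3, 1, 2, and Δ_i = (y_(i+1) − y_i)/h_i = 5/3, -5/3, 2, -3/2:
  3·m_0 + 12·m_1 + 3·m_2 = 6(Δ_1 - Δ_0) = -20
  3·m_1 + 8·m_2 + 1·m_3 = 6(Δ_2 - Δ_1) = 22
  1·m_2 + 6·m_3 + 2·m_4 = 6(Δ_3 - Δ_2) = -21
Clamped end conditions give two more equations: 2h_0·m_0 + h_0·m_1 = 6(Δ_0 - s'(-2)) = 25 and h_3·m_3 + 2h_3·m_4 = 6(s'(7) - Δ_3) = 6.
Solving: m_0 = 523/81, m_1 = -371/81, m_2 = 421/81, m_3 = -473/81, m_4 = 358/81.
On [4, 5], s(x) = -5 + 67/54·(x - 4) + 421/162·(x - 4)² - 149/81·(x - 4)³.
With (x - 4) = 1/4: s(17/4) = -7873/1728.

-4.5561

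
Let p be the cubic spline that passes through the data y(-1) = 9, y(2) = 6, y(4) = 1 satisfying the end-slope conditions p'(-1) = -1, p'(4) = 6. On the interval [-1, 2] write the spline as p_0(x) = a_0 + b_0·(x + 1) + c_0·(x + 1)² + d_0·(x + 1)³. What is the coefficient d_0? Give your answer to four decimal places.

Write M_i for p''(x_i). With h_i = 3, 2 and divided differences Δ_i = -1, -5/2, the continuity of p' gives the tridiagonal system
  3·M_0 + 10·M_1 + 2·M_2 = 6(Δ_1 - Δ_0) = -9
Clamped end conditions give two more equations: 2h_0·M_0 + h_0·M_1 = 6(Δ_0 - p'(-1)) = 0 and h_1·M_1 + 2h_1·M_2 = 6(p'(4) - Δ_1) = 51.
Forward elimination and back-substitution give M_0 = 23/10, M_1 = -23/5, M_2 = 301/20.
On [-1, 2], with p_0(x) = a_0 + b_0·(x + 1) + c_0·(x + 1)² + d_0·(x + 1)³: c_0 = M_0/2 = 23/20, d_0 = (M_1 - M_0)/(6h_0) = -23/60, b_0 = Δ_0 - h_0(2M_0 + M_1)/6 = -1.

-0.3833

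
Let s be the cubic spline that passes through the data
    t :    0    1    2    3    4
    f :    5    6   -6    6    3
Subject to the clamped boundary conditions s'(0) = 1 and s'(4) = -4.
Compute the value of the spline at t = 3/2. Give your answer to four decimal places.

-1.0960

Put M_i = s'' at the i-th knot. Here h = (1, 1, 1, 1) and Δ = (1, -12, 12, -3), so the interior equations h_(i-1)·M_(i-1) + 2(h_(i-1)+h_i)·M_i + h_i·M_(i+1) = 6(Δ_i − Δ_(i-1)) read
  1·M_0 + 4·M_1 + 1·M_2 = 6(Δ_1 - Δ_0) = -78
  1·M_1 + 4·M_2 + 1·M_3 = 6(Δ_2 - Δ_1) = 144
  1·M_2 + 4·M_3 + 1·M_4 = 6(Δ_3 - Δ_2) = -90
Clamped end conditions give two more equations: 2h_0·M_0 + h_0·M_1 = 6(Δ_0 - s'(0)) = 0 and h_3·M_3 + 2h_3·M_4 = 6(s'(4) - Δ_3) = -6.
Solving the tridiagonal system: M_0 = 535/28, M_1 = -535/14, M_2 = 223/4, M_3 = -571/14, M_4 = 487/28.
On [1, 2], s(t) = 6 - 479/56·(t - 1) - 535/28·(t - 1)² + 877/56·(t - 1)³.
With (t - 1) = 1/2: s(3/2) = -491/448.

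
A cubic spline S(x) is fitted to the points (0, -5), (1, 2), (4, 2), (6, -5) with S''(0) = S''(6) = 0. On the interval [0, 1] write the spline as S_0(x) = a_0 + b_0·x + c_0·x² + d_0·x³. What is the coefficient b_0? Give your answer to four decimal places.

With M_i denoting the second derivative at x_i, h_i = 1, 3, 2, and Δ_i = (y_(i+1) − y_i)/h_i = 7, 0, -7/2:
  1·M_0 + 8·M_1 + 3·M_2 = 6(Δ_1 - Δ_0) = -42
  3·M_1 + 10·M_2 + 2·M_3 = 6(Δ_2 - Δ_1) = -21
Natural end conditions: M_0 = M_3 = 0.
Solving the tridiagonal system: M_0 = 0, M_1 = -357/71, M_2 = -42/71, M_3 = 0.
On [0, 1], with S_0(x) = a_0 + b_0·x + c_0·x² + d_0·x³: c_0 = M_0/2 = 0, d_0 = (M_1 - M_0)/(6h_0) = -119/142, b_0 = Δ_0 - h_0(2M_0 + M_1)/6 = 1113/142.

7.8380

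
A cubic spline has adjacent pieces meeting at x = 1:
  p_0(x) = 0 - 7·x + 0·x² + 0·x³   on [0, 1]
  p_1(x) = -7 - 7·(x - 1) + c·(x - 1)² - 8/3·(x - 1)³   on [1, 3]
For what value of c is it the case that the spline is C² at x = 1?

p_0''(x) = 0 + 0·x, so p_0''(1) = 0. On the right, p_1''(1) = 2c, so c = 0.

0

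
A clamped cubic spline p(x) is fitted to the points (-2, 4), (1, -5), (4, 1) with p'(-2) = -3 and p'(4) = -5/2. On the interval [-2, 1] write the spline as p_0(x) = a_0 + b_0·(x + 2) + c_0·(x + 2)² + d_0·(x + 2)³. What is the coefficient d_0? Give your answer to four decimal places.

With m_i denoting the second derivative at x_i, h_i = 3, 3, and Δ_i = (y_(i+1) − y_i)/h_i = -3, 2:
  3·m_0 + 12·m_1 + 3·m_2 = 6(Δ_1 - Δ_0) = 30
Clamped end conditions give two more equations: 2h_0·m_0 + h_0·m_1 = 6(Δ_0 - p'(-2)) = 0 and h_1·m_1 + 2h_1·m_2 = 6(p'(4) - Δ_1) = -27.
Hence m_0 = -29/12, m_1 = 29/6, m_2 = -83/12.
On [-2, 1], with p_0(x) = a_0 + b_0·(x + 2) + c_0·(x + 2)² + d_0·(x + 2)³: c_0 = m_0/2 = -29/24, d_0 = (m_1 - m_0)/(6h_0) = 29/72, b_0 = Δ_0 - h_0(2m_0 + m_1)/6 = -3.

0.4028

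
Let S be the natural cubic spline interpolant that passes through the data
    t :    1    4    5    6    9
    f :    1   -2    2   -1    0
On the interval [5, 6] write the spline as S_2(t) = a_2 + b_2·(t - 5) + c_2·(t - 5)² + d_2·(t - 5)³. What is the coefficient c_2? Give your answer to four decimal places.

Put σ_i = S'' at the i-th knot. Here h = (3, 1, 1, 3) and Δ = (-1, 4, -3, 1/3), so the interior equations h_(i-1)·σ_(i-1) + 2(h_(i-1)+h_i)·σ_i + h_i·σ_(i+1) = 6(Δ_i − Δ_(i-1)) read
  3·σ_0 + 8·σ_1 + 1·σ_2 = 6(Δ_1 - Δ_0) = 30
  1·σ_1 + 4·σ_2 + 1·σ_3 = 6(Δ_2 - Δ_1) = -42
  1·σ_2 + 8·σ_3 + 3·σ_4 = 6(Δ_3 - Δ_2) = 20
Natural end conditions: σ_0 = σ_4 = 0.
Forward elimination and back-substitution give σ_0 = 0, σ_1 = 643/120, σ_2 = -193/15, σ_3 = 493/120, σ_4 = 0.
On [5, 6], with S_2(t) = a_2 + b_2·(t - 5) + c_2·(t - 5)² + d_2·(t - 5)³: c_2 = σ_2/2 = -193/30, d_2 = (σ_3 - σ_2)/(6h_2) = 679/240, b_2 = Δ_2 - h_2(2σ_2 + σ_3)/6 = 29/48.

-6.4333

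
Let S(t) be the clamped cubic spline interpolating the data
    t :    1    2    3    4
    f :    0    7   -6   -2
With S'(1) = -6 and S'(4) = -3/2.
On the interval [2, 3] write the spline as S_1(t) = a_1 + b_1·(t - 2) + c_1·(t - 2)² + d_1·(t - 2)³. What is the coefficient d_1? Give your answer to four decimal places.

18.5000

Let m_i = S''(x_i). Step sizes h_i = 1, 1, 1; slopes of the chords Δ_i = (y_(i+1) - y_i)/h_i = 7, -13, 4.
  1·m_0 + 4·m_1 + 1·m_2 = 6(Δ_1 - Δ_0) = -120
  1·m_1 + 4·m_2 + 1·m_3 = 6(Δ_2 - Δ_1) = 102
Clamped end conditions give two more equations: 2h_0·m_0 + h_0·m_1 = 6(Δ_0 - S'(1)) = 78 and h_2·m_2 + 2h_2·m_3 = 6(S'(4) - Δ_2) = -33.
Hence m_0 = 69, m_1 = -60, m_2 = 51, m_3 = -42.
On [2, 3], with S_1(t) = a_1 + b_1·(t - 2) + c_1·(t - 2)² + d_1·(t - 2)³: c_1 = m_1/2 = -30, d_1 = (m_2 - m_1)/(6h_1) = 37/2, b_1 = Δ_1 - h_1(2m_1 + m_2)/6 = -3/2.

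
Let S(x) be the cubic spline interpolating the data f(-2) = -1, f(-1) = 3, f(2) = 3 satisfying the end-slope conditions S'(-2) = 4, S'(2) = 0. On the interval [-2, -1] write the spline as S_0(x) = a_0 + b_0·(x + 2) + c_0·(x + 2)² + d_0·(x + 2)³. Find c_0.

Put M_i = S'' at the i-th knot. Here h = (1, 3) and Δ = (4, 0), so the interior equations h_(i-1)·M_(i-1) + 2(h_(i-1)+h_i)·M_i + h_i·M_(i+1) = 6(Δ_i − Δ_(i-1)) read
  1·M_0 + 8·M_1 + 3·M_2 = 6(Δ_1 - Δ_0) = -24
Clamped end conditions give two more equations: 2h_0·M_0 + h_0·M_1 = 6(Δ_0 - S'(-2)) = 0 and h_1·M_1 + 2h_1·M_2 = 6(S'(2) - Δ_1) = 0.
Solving the tridiagonal system: M_0 = 2, M_1 = -4, M_2 = 2.
On [-2, -1], with S_0(x) = a_0 + b_0·(x + 2) + c_0·(x + 2)² + d_0·(x + 2)³: c_0 = M_0/2 = 1, d_0 = (M_1 - M_0)/(6h_0) = -1, b_0 = Δ_0 - h_0(2M_0 + M_1)/6 = 4.

1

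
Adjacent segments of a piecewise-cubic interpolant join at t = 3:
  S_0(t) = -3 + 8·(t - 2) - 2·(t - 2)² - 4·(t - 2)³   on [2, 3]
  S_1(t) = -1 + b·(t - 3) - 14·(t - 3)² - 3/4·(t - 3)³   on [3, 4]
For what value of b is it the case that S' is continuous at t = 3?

-8

S_0'(t) = 8 - 4·(t - 2) - 12·(t - 2)², so S_0'(3) = -8. On the right, S_1'(3) = b, so b = -8.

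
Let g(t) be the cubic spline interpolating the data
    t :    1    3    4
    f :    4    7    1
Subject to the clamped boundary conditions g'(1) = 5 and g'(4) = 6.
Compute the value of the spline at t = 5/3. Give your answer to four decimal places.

Write σ_i for g''(x_i). With h_i = 2, 1 and divided differences Δ_i = 3/2, -6, the continuity of g' gives the tridiagonal system
  2·σ_0 + 6·σ_1 + 1·σ_2 = 6(Δ_1 - Δ_0) = -45
Clamped end conditions give two more equations: 2h_0·σ_0 + h_0·σ_1 = 6(Δ_0 - g'(1)) = -21 and h_1·σ_1 + 2h_1·σ_2 = 6(g'(4) - Δ_1) = 72.
Hence σ_0 = 31/12, σ_1 = -47/3, σ_2 = 263/6.
On [1, 3], g(t) = 4 + 5·(t - 1) + 31/24·(t - 1)² - 73/48·(t - 1)³.
With (t - 1) = 2/3: g(5/3) = 604/81.

7.4568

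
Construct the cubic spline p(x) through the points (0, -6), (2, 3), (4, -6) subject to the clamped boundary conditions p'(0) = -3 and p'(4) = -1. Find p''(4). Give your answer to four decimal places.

With M_i denoting the second derivative at x_i, h_i = 2, 2, and Δ_i = (y_(i+1) − y_i)/h_i = 9/2, -9/2:
  2·M_0 + 8·M_1 + 2·M_2 = 6(Δ_1 - Δ_0) = -54
Clamped end conditions give two more equations: 2h_0·M_0 + h_0·M_1 = 6(Δ_0 - p'(0)) = 45 and h_1·M_1 + 2h_1·M_2 = 6(p'(4) - Δ_1) = 21.
Hence M_0 = 37/2, M_1 = -29/2, M_2 = 25/2.

12.5000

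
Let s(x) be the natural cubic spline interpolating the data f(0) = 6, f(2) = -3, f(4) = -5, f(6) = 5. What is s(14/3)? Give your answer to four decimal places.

Let M_i = s''(x_i). Step sizes h_i = 2, 2, 2; slopes of the chords Δ_i = (y_(i+1) - y_i)/h_i = -9/2, -1, 5.
  2·M_0 + 8·M_1 + 2·M_2 = 6(Δ_1 - Δ_0) = 21
  2·M_1 + 8·M_2 + 2·M_3 = 6(Δ_2 - Δ_1) = 36
Natural end conditions: M_0 = M_3 = 0.
Hence M_0 = 0, M_1 = 8/5, M_2 = 41/10, M_3 = 0.
On [4, 6], s(x) = -5 + 34/15·(x - 4) + 41/20·(x - 4)² - 41/120·(x - 4)³.
With (x - 4) = 2/3: s(14/3) = -217/81.

-2.6790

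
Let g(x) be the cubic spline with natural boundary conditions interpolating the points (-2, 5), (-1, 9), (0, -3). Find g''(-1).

-24

Put M_i = g'' at the i-th knot. Here h = (1, 1) and Δ = (4, -12), so the interior equations h_(i-1)·M_(i-1) + 2(h_(i-1)+h_i)·M_i + h_i·M_(i+1) = 6(Δ_i − Δ_(i-1)) read
  1·M_0 + 4·M_1 + 1·M_2 = 6(Δ_1 - Δ_0) = -96
Natural end conditions: M_0 = M_2 = 0.
Hence M_0 = 0, M_1 = -24, M_2 = 0.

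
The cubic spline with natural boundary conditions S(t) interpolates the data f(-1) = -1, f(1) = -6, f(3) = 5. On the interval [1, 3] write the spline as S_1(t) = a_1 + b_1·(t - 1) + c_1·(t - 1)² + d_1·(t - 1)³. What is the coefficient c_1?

3

Put m_i = S'' at the i-th knot. Here h = (2, 2) and Δ = (-5/2, 11/2), so the interior equations h_(i-1)·m_(i-1) + 2(h_(i-1)+h_i)·m_i + h_i·m_(i+1) = 6(Δ_i − Δ_(i-1)) read
  2·m_0 + 8·m_1 + 2·m_2 = 6(Δ_1 - Δ_0) = 48
Natural end conditions: m_0 = m_2 = 0.
Forward elimination and back-substitution give m_0 = 0, m_1 = 6, m_2 = 0.
On [1, 3], with S_1(t) = a_1 + b_1·(t - 1) + c_1·(t - 1)² + d_1·(t - 1)³: c_1 = m_1/2 = 3, d_1 = (m_2 - m_1)/(6h_1) = -1/2, b_1 = Δ_1 - h_1(2m_1 + m_2)/6 = 3/2.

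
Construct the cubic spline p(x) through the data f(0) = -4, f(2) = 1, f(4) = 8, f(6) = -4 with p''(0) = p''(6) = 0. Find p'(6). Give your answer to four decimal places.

Put m_i = p'' at the i-th knot. Here h = (2, 2, 2) and Δ = (5/2, 7/2, -6), so the interior equations h_(i-1)·m_(i-1) + 2(h_(i-1)+h_i)·m_i + h_i·m_(i+1) = 6(Δ_i − Δ_(i-1)) read
  2·m_0 + 8·m_1 + 2·m_2 = 6(Δ_1 - Δ_0) = 6
  2·m_1 + 8·m_2 + 2·m_3 = 6(Δ_2 - Δ_1) = -57
Natural end conditions: m_0 = m_3 = 0.
Forward elimination and back-substitution give m_0 = 0, m_1 = 27/10, m_2 = -39/5, m_3 = 0.
On [4, 6], p'(x) = b_2 + 2c_2·(x - 4) + 3d_2·(x - 4)² with b_2 = Δ_2 - h_2(2m_2 + m_3)/6 = -4/5, c_2 = m_2/2 = -39/10, d_2 = (m_3 - m_2)/(6h_2) = 13/20. So p'(6) = -43/5.

-8.6000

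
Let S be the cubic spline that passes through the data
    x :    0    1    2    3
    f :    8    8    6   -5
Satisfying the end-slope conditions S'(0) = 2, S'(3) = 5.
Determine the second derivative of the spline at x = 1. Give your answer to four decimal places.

7.2000

Put M_i = S'' at the i-th knot. Here h = (1, 1, 1) and Δ = (0, -2, -11), so the interior equations h_(i-1)·M_(i-1) + 2(h_(i-1)+h_i)·M_i + h_i·M_(i+1) = 6(Δ_i − Δ_(i-1)) read
  1·M_0 + 4·M_1 + 1·M_2 = 6(Δ_1 - Δ_0) = -12
  1·M_1 + 4·M_2 + 1·M_3 = 6(Δ_2 - Δ_1) = -54
Clamped end conditions give two more equations: 2h_0·M_0 + h_0·M_1 = 6(Δ_0 - S'(0)) = -12 and h_2·M_2 + 2h_2·M_3 = 6(S'(3) - Δ_2) = 96.
Forward elimination and back-substitution give M_0 = -48/5, M_1 = 36/5, M_2 = -156/5, M_3 = 318/5.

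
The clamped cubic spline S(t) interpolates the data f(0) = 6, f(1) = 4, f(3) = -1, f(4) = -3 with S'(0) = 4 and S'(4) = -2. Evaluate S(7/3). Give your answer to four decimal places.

0.2180

Let m_i = S''(x_i). Step sizes h_i = 1, 2, 1; slopes of the chords Δ_i = (y_(i+1) - y_i)/h_i = -2, -5/2, -2.
  1·m_0 + 6·m_1 + 2·m_2 = 6(Δ_1 - Δ_0) = -3
  2·m_1 + 6·m_2 + 1·m_3 = 6(Δ_2 - Δ_1) = 3
Clamped end conditions give two more equations: 2h_0·m_0 + h_0·m_1 = 6(Δ_0 - S'(0)) = -36 and h_2·m_2 + 2h_2·m_3 = 6(S'(4) - Δ_2) = 0.
Hence m_0 = -681/35, m_1 = 102/35, m_2 = -18/35, m_3 = 9/35.
On [1, 3], S(t) = 4 - 299/70·(t - 1) + 51/35·(t - 1)² - 2/7·(t - 1)³.
With (t - 1) = 4/3: S(7/3) = 206/945.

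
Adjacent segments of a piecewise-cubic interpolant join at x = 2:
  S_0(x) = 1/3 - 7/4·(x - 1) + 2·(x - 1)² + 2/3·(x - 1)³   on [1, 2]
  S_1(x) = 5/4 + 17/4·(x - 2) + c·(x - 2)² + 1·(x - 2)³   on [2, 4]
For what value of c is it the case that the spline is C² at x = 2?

4

S_0''(x) = 4 + 4·(x - 1), so S_0''(2) = 8. On the right, S_1''(2) = 2c, so c = 4.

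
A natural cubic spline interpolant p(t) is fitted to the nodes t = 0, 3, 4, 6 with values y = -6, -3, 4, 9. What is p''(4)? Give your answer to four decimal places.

Write σ_i for p''(x_i). With h_i = 3, 1, 2 and divided differences Δ_i = 1, 7, 5/2, the continuity of p' gives the tridiagonal system
  3·σ_0 + 8·σ_1 + 1·σ_2 = 6(Δ_1 - Δ_0) = 36
  1·σ_1 + 6·σ_2 + 2·σ_3 = 6(Δ_2 - Δ_1) = -27
Natural end conditions: σ_0 = σ_3 = 0.
Forward elimination and back-substitution give σ_0 = 0, σ_1 = 243/47, σ_2 = -252/47, σ_3 = 0.

-5.3617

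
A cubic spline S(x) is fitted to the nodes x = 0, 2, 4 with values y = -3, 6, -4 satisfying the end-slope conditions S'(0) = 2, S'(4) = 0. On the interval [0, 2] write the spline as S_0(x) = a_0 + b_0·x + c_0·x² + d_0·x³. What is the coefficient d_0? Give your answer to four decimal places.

Let M_i = S''(x_i). Step sizes h_i = 2, 2; slopes of the chords Δ_i = (y_(i+1) - y_i)/h_i = 9/2, -5.
  2·M_0 + 8·M_1 + 2·M_2 = 6(Δ_1 - Δ_0) = -57
Clamped end conditions give two more equations: 2h_0·M_0 + h_0·M_1 = 6(Δ_0 - S'(0)) = 15 and h_1·M_1 + 2h_1·M_2 = 6(S'(4) - Δ_1) = 30.
Solving: M_0 = 83/8, M_1 = -53/4, M_2 = 113/8.
On [0, 2], with S_0(x) = a_0 + b_0·x + c_0·x² + d_0·x³: c_0 = M_0/2 = 83/16, d_0 = (M_1 - M_0)/(6h_0) = -63/32, b_0 = Δ_0 - h_0(2M_0 + M_1)/6 = 2.

-1.9688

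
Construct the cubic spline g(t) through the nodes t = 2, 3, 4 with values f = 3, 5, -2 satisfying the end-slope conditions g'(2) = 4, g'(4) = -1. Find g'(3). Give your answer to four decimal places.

-4.5000

With M_i denoting the second derivative at x_i, h_i = 1, 1, and Δ_i = (y_(i+1) − y_i)/h_i = 2, -7:
  1·M_0 + 4·M_1 + 1·M_2 = 6(Δ_1 - Δ_0) = -54
Clamped end conditions give two more equations: 2h_0·M_0 + h_0·M_1 = 6(Δ_0 - g'(2)) = -12 and h_1·M_1 + 2h_1·M_2 = 6(g'(4) - Δ_1) = 36.
Solving the tridiagonal system: M_0 = 5, M_1 = -22, M_2 = 29.
On [3, 4], g'(t) = b_1 + 2c_1·(t - 3) + 3d_1·(t - 3)² with b_1 = Δ_1 - h_1(2M_1 + M_2)/6 = -9/2, c_1 = M_1/2 = -11, d_1 = (M_2 - M_1)/(6h_1) = 17/2. So g'(3) = -9/2.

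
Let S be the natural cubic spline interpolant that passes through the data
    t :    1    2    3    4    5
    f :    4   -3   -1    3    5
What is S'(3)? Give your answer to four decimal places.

4.3750

With M_i denoting the second derivative at x_i, h_i = 1, 1, 1, 1, and Δ_i = (y_(i+1) − y_i)/h_i = -7, 2, 4, 2:
  1·M_0 + 4·M_1 + 1·M_2 = 6(Δ_1 - Δ_0) = 54
  1·M_1 + 4·M_2 + 1·M_3 = 6(Δ_2 - Δ_1) = 12
  1·M_2 + 4·M_3 + 1·M_4 = 6(Δ_3 - Δ_2) = -12
Natural end conditions: M_0 = M_4 = 0.
Forward elimination and back-substitution give M_0 = 0, M_1 = 375/28, M_2 = 3/7, M_3 = -87/28, M_4 = 0.
On [3, 4], S'(t) = b_2 + 2c_2·(t - 3) + 3d_2·(t - 3)² with b_2 = Δ_2 - h_2(2M_2 + M_3)/6 = 35/8, c_2 = M_2/2 = 3/14, d_2 = (M_3 - M_2)/(6h_2) = -33/56. So S'(3) = 35/8.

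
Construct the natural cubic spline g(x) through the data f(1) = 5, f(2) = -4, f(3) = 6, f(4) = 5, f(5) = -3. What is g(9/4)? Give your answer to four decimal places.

Let m_i = g''(x_i). Step sizes h_i = 1, 1, 1, 1; slopes of the chords Δ_i = (y_(i+1) - y_i)/h_i = -9, 10, -1, -8.
  1·m_0 + 4·m_1 + 1·m_2 = 6(Δ_1 - Δ_0) = 114
  1·m_1 + 4·m_2 + 1·m_3 = 6(Δ_2 - Δ_1) = -66
  1·m_2 + 4·m_3 + 1·m_4 = 6(Δ_3 - Δ_2) = -42
Natural end conditions: m_0 = m_4 = 0.
Forward elimination and back-substitution give m_0 = 0, m_1 = 69/2, m_2 = -24, m_3 = -9/2, m_4 = 0.
On [2, 3], g(x) = -4 + 5/2·(x - 2) + 69/4·(x - 2)² - 39/4·(x - 2)³.
With (x - 2) = 1/4: g(9/4) = -627/256.

-2.4492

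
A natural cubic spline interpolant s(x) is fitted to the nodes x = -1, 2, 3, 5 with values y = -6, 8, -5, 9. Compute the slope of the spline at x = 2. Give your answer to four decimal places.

-11.4184

Write M_i for s''(x_i). With h_i = 3, 1, 2 and divided differences Δ_i = 14/3, -13, 7, the continuity of s' gives the tridiagonal system
  3·M_0 + 8·M_1 + 1·M_2 = 6(Δ_1 - Δ_0) = -106
  1·M_1 + 6·M_2 + 2·M_3 = 6(Δ_2 - Δ_1) = 120
Natural end conditions: M_0 = M_3 = 0.
Solving the tridiagonal system: M_0 = 0, M_1 = -756/47, M_2 = 1066/47, M_3 = 0.
On [2, 3], s'(x) = b_1 + 2c_1·(x - 2) + 3d_1·(x - 2)² with b_1 = Δ_1 - h_1(2M_1 + M_2)/6 = -1610/141, c_1 = M_1/2 = -378/47, d_1 = (M_2 - M_1)/(6h_1) = 911/141. So s'(2) = -1610/141.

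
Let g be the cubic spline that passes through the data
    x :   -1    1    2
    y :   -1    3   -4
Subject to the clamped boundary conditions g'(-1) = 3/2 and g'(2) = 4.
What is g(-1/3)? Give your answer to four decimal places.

1.6049

Write M_i for g''(x_i). With h_i = 2, 1 and divided differences Δ_i = 2, -7, the continuity of g' gives the tridiagonal system
  2·M_0 + 6·M_1 + 1·M_2 = 6(Δ_1 - Δ_0) = -54
Clamped end conditions give two more equations: 2h_0·M_0 + h_0·M_1 = 6(Δ_0 - g'(-1)) = 3 and h_1·M_1 + 2h_1·M_2 = 6(g'(2) - Δ_1) = 66.
Forward elimination and back-substitution give M_0 = 127/12, M_1 = -59/3, M_2 = 257/6.
On [-1, 1], g(x) = -1 + 3/2·(x + 1) + 127/24·(x + 1)² - 121/48·(x + 1)³.
With (x + 1) = 2/3: g(-1/3) = 130/81.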